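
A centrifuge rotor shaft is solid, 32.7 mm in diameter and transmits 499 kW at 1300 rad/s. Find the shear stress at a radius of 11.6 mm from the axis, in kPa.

39700 kPa

ω = 1300 rad/s, so T = P/ω = 499×10³ / 1300 = 383.8 N·m.
J = πd⁴/32 = π(0.0327)⁴/32 = 1.123×10^-7 m⁴.
Shear stress varies linearly with radius: τ = T·r/J = 383.8 × 0.0116 / 1.123×10^-7 = 3.967×10^7 Pa.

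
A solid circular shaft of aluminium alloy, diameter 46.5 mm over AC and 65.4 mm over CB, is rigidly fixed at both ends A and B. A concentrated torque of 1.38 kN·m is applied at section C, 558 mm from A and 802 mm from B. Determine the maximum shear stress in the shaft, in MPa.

18.8 MPa

Compatibility: T_A·a/J_AC = T_B·b/J_CB with T_A + T_B = T₀.
J_AC = 4.59×10^-7 m⁴, J_CB = 1.80×10^-6 m⁴, so T_A = T₀·(J_AC/a)/((J_AC/a)+(J_CB/b)) = 370.7 N·m, T_B = 1009 N·m.
τ in each portion: τ_AC = 1.88×10^7 Pa, τ_CB = 1.84×10^7 Pa; maximum is in AC.
τ_max = T_AC·r/J = 370.7·0.0232/4.59×10^-7 = 1.878×10^7 Pa.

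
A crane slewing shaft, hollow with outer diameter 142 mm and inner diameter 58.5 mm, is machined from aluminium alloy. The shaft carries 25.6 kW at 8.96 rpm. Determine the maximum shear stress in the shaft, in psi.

ω = 2π·8.96/60 = 0.9383 rad/s, so T = P/ω = 25.6×10³ / 0.9383 = 27280 N·m.
J = π(d_o⁴ − d_i⁴)/32 = π(0.142⁴ − 0.0585⁴)/32 = 3.877×10^-5 m⁴.
τ_max = T·r/J = 27280 × 0.0710 / 3.877×10^-5 = 4.997×10^7 Pa.

7250 psi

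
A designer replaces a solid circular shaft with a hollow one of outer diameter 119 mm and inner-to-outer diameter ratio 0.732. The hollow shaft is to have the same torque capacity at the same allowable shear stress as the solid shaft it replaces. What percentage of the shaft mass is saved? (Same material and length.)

Equal τ_max and T ⇒ the solid shaft needs d_s³ = d_o³(1−k⁴), so d_s = 119·(1−0.732⁴)^(1/3) = 106.3 mm.
Area ratio A_h/A_s = d_o²(1−k²)/d_s² = (1−k²)/(1−k⁴)^(2/3) = 0.5817.
Mass saving = 1 − 0.5817 = 41.8 %.

41.8 %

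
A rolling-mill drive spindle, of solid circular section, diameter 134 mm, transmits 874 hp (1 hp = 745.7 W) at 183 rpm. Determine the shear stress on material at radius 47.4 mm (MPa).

ω = 2π·183/60 = 19.16 rad/s, so T = P/ω = 874×745.7 / 19.16 = 34010 N·m.
J = πd⁴/32 = π(0.134)⁴/32 = 3.165×10^-5 m⁴.
Shear stress varies linearly with radius: τ = T·r/J = 34010 × 0.0474 / 3.165×10^-5 = 5.093×10^7 Pa.

50.9 MPa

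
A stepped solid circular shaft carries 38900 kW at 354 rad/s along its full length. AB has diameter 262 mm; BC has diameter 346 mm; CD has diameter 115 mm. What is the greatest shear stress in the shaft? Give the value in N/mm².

368 N/mm²

ω = 354 rad/s, so T = P/ω = 38900×10³ / 354.0 = 109900 N·m.
Under the same torque, τ_max = 16T/(πd³) is largest where d is smallest — segment CD (d = 115 mm).
τ_max = 16·109900/(π·(0.115)³) = 3.680×10^8 Pa.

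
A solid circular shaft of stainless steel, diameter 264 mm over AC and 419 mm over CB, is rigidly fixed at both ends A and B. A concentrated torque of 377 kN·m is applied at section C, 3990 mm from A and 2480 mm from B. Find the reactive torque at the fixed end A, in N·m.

33600 N·m

Compatibility: T_A·a/J_AC = T_B·b/J_CB with T_A + T_B = T₀.
J_AC = 4.77×10^-4 m⁴, J_CB = 3.03×10^-3 m⁴, so T_A = T₀·(J_AC/a)/((J_AC/a)+(J_CB/b)) = 33640 N·m, T_B = 343400 N·m.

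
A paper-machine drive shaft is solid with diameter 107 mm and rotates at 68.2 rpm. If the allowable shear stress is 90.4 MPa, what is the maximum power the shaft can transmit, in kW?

155 kW

J = πd⁴/32 = π(0.107)⁴/32 = 1.287×10^-5 m⁴.
T_max = τ_allow·J/r = 9.04×10^7 × 1.287×10^-5 / 0.0535 = 21740 N·m.
ω = 2π·68.2/60 = 7.142 rad/s, so P_max = T_max·ω = 1.553×10^5 W.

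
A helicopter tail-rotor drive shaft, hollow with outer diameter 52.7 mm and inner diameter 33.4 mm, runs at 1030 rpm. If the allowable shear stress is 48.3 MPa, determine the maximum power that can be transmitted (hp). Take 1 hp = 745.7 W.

168 hp

J = π(d_o⁴ − d_i⁴)/32 = π(0.0527⁴ − 0.0334⁴)/32 = 6.351×10^-7 m⁴.
T_max = τ_allow·J/r = 4.83×10^7 × 6.351×10^-7 / 0.0264 = 1164 N·m.
ω = 2π·1030/60 = 107.9 rad/s, so P_max = T_max·ω = 1.256×10^5 W.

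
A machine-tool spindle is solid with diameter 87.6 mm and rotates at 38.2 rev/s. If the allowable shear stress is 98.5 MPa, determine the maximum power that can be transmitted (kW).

J = πd⁴/32 = π(0.0876)⁴/32 = 5.781×10^-6 m⁴.
T_max = τ_allow·J/r = 9.85×10^7 × 5.781×10^-6 / 0.0438 = 13000 N·m.
ω = 2π·38.2 = 240.0 rad/s, so P_max = T_max·ω = 3.120×10^6 W.

3120 kW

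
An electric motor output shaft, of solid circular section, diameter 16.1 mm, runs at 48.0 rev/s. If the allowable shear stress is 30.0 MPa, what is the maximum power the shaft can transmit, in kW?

7.41 kW

J = πd⁴/32 = π(0.0161)⁴/32 = 6.596×10^-9 m⁴.
T_max = τ_allow·J/r = 3.00×10^7 × 6.596×10^-9 / 0.00805 = 24.58 N·m.
ω = 2π·48.0 = 301.6 rad/s, so P_max = T_max·ω = 7414 W.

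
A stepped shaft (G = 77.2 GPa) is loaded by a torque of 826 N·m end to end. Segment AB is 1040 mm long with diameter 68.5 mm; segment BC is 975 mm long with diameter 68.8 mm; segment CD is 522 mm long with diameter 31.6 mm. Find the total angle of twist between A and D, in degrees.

3.84°

J_AB = π(0.0685)⁴/32 = 2.16×10^-6 m⁴; J_BC = π(0.0688)⁴/32 = 2.20×10^-6 m⁴; J_CD = π(0.0316)⁴/32 = 9.79×10^-8 m⁴.
θ = (T/G)·Σ L_i/J_i = (826.0/77.2×10⁹)·(1.04/2.16×10^-6 + 0.975/2.20×10^-6 + 0.522/9.79×10^-8) = 0.06694 rad.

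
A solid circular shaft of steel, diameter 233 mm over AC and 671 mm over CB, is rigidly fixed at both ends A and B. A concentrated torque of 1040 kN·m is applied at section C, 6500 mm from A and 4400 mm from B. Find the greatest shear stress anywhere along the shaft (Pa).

Compatibility: T_A·a/J_AC = T_B·b/J_CB with T_A + T_B = T₀.
J_AC = 2.89×10^-4 m⁴, J_CB = 0.0199 m⁴, so T_A = T₀·(J_AC/a)/((J_AC/a)+(J_CB/b)) = 10140 N·m, T_B = 1.030e6 N·m.
τ in each portion: τ_AC = 4.08×10^6 Pa, τ_CB = 1.74×10^7 Pa; maximum is in CB.
τ_max = T_CB·r/J = 1.030e6·0.336/0.0199 = 1.736×10^7 Pa.

1.74e7 Pa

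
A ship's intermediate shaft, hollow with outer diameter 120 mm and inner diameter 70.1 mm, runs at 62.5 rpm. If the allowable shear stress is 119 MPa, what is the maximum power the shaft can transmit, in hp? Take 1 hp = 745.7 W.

313 hp

J = π(d_o⁴ − d_i⁴)/32 = π(0.120⁴ − 0.0701⁴)/32 = 1.799×10^-5 m⁴.
T_max = τ_allow·J/r = 1.19×10^8 × 1.799×10^-5 / 0.0600 = 35670 N·m.
ω = 2π·62.5/60 = 6.545 rad/s, so P_max = T_max·ω = 2.335×10^5 W.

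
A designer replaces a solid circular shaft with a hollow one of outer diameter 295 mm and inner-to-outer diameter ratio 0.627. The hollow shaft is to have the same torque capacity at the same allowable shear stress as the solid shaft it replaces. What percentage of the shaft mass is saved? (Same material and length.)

Equal τ_max and T ⇒ the solid shaft needs d_s³ = d_o³(1−k⁴), so d_s = 295·(1−0.627⁴)^(1/3) = 278.9 mm.
Area ratio A_h/A_s = d_o²(1−k²)/d_s² = (1−k²)/(1−k⁴)^(2/3) = 0.6787.
Mass saving = 1 − 0.6787 = 32.1 %.

32.1 %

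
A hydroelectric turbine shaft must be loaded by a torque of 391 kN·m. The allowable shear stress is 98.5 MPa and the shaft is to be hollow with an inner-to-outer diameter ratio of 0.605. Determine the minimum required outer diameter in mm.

For a hollow shaft with d_i/d_o = 0.605: τ_max = 16T/(π d_o³ (1−k⁴)), so d_o = [16T/(π τ_allow (1−k⁴))]^(1/3) = [16·391000/(π·9.85×10^7·0.8660)]^(1/3) = 0.2858 m.

286 mm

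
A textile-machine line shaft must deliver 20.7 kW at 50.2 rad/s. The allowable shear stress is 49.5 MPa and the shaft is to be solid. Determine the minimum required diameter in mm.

ω = 50.2 rad/s, so T = P/ω = 20.7×10³ / 50.20 = 412.4 N·m.
For a solid shaft τ_max = 16T/(πd³), so d = (16T/(π τ_allow))^(1/3) = (16·412.4/(π·4.95×10^7))^(1/3) = 0.03488 m.

34.9 mm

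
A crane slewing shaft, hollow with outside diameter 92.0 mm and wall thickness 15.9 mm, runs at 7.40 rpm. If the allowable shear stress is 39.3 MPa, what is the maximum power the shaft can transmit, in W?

J = π(d_o⁴ − d_i⁴)/32 = π(0.0920⁴ − 0.0602⁴)/32 = 5.744×10^-6 m⁴.
T_max = τ_allow·J/r = 3.93×10^7 × 5.744×10^-6 / 0.0460 = 4907 N·m.
ω = 2π·7.40/60 = 0.7749 rad/s, so P_max = T_max·ω = 3803 W.

3800 W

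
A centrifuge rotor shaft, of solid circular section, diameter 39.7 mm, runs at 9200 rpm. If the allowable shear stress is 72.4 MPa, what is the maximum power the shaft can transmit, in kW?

J = πd⁴/32 = π(0.0397)⁴/32 = 2.439×10^-7 m⁴.
T_max = τ_allow·J/r = 7.24×10^7 × 2.439×10^-7 / 0.0199 = 889.5 N·m.
ω = 2π·9200/60 = 963.4 rad/s, so P_max = T_max·ω = 8.570×10^5 W.

857 kW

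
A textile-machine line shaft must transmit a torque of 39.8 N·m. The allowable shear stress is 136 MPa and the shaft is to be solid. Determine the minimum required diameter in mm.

For a solid shaft τ_max = 16T/(πd³), so d = (16T/(π τ_allow))^(1/3) = (16·39.80/(π·1.36×10^8))^(1/3) = 0.01142 m.

11.4 mm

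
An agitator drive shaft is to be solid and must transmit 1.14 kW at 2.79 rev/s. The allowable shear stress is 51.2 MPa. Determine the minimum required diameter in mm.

18.6 mm

ω = 2π·2.79 = 17.53 rad/s, so T = P/ω = 1.14×10³ / 17.53 = 65.03 N·m.
For a solid shaft τ_max = 16T/(πd³), so d = (16T/(π τ_allow))^(1/3) = (16·65.03/(π·5.12×10^7))^(1/3) = 0.01863 m.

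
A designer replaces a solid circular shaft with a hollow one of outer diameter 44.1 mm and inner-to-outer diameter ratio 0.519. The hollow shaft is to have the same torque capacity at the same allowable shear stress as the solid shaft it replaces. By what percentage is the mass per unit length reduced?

23.2 %

Equal τ_max and T ⇒ the solid shaft needs d_s³ = d_o³(1−k⁴), so d_s = 44.1·(1−0.519⁴)^(1/3) = 43.01 mm.
Area ratio A_h/A_s = d_o²(1−k²)/d_s² = (1−k²)/(1−k⁴)^(2/3) = 0.7683.
Mass saving = 1 − 0.7683 = 23.2 %.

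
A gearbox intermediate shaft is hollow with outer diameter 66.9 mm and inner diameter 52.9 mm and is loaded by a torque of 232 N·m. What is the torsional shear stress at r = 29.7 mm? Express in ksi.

0.834 ksi

J = π(d_o⁴ − d_i⁴)/32 = π(0.0669⁴ − 0.0529⁴)/32 = 1.198×10^-6 m⁴.
Shear stress varies linearly with radius: τ = T·r/J = 232.0 × 0.0297 / 1.198×10^-6 = 5.753×10^6 Pa.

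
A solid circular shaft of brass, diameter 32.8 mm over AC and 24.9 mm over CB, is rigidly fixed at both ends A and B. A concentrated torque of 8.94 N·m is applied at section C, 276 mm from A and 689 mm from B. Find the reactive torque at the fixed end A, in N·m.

7.89 N·m

Compatibility: T_A·a/J_AC = T_B·b/J_CB with T_A + T_B = T₀.
J_AC = 1.14×10^-7 m⁴, J_CB = 3.77×10^-8 m⁴, so T_A = T₀·(J_AC/a)/((J_AC/a)+(J_CB/b)) = 7.890 N·m, T_B = 1.050 N·m.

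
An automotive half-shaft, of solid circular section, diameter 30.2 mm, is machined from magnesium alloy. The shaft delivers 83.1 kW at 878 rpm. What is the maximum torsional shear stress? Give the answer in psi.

24200 psi

ω = 2π·878/60 = 91.94 rad/s, so T = P/ω = 83.1×10³ / 91.94 = 903.8 N·m.
J = πd⁴/32 = π(0.0302)⁴/32 = 8.166×10^-8 m⁴.
τ_max = T·r/J = 903.8 × 0.0151 / 8.166×10^-8 = 1.671×10^8 Pa.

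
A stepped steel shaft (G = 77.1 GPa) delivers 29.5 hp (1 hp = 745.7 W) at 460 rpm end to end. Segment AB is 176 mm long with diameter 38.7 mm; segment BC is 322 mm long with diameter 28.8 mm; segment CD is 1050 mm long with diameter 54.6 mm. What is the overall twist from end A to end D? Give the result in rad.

ω = 2π·460/60 = 48.17 rad/s, so T = P/ω = 29.5×745.7 / 48.17 = 456.7 N·m.
J_AB = π(0.0387)⁴/32 = 2.20×10^-7 m⁴; J_BC = π(0.0288)⁴/32 = 6.75×10^-8 m⁴; J_CD = π(0.0546)⁴/32 = 8.73×10^-7 m⁴.
θ = (T/G)·Σ L_i/J_i = (456.7/77.1×10⁹)·(0.176/2.20×10^-7 + 0.322/6.75×10^-8 + 1.05/8.73×10^-7) = 0.04010 rad.

0.0401 rad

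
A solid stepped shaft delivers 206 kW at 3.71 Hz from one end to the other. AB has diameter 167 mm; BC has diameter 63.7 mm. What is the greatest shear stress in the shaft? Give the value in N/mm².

174 N/mm²

ω = 2π·3.71 = 23.31 rad/s, so T = P/ω = 206×10³ / 23.31 = 8837 N·m.
Under the same torque, τ_max = 16T/(πd³) is largest where d is smallest — segment BC (d = 63.7 mm).
τ_max = 16·8837/(π·(0.0637)³) = 1.741×10^8 Pa.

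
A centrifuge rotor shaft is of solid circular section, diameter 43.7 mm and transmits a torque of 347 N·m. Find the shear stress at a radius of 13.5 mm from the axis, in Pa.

J = πd⁴/32 = π(0.0437)⁴/32 = 3.580×10^-7 m⁴.
Shear stress varies linearly with radius: τ = T·r/J = 347.0 × 0.0135 / 3.580×10^-7 = 1.308×10^7 Pa.

1.31e7 Pa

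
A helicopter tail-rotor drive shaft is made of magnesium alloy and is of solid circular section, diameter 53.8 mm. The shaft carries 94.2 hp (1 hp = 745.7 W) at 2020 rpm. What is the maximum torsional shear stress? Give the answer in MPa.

10.9 MPa

ω = 2π·2020/60 = 211.5 rad/s, so T = P/ω = 94.2×745.7 / 211.5 = 332.1 N·m.
J = πd⁴/32 = π(0.0538)⁴/32 = 8.225×10^-7 m⁴.
τ_max = T·r/J = 332.1 × 0.0269 / 8.225×10^-7 = 1.086×10^7 Pa.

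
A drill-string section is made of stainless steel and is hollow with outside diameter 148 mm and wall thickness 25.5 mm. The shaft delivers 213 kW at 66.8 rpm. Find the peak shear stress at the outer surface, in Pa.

5.87e7 Pa

ω = 2π·66.8/60 = 6.995 rad/s, so T = P/ω = 213×10³ / 6.995 = 30450 N·m.
J = π(d_o⁴ − d_i⁴)/32 = π(0.148⁴ − 0.0970⁴)/32 = 3.841×10^-5 m⁴.
τ_max = T·r/J = 30450 × 0.0740 / 3.841×10^-5 = 5.866×10^7 Pa.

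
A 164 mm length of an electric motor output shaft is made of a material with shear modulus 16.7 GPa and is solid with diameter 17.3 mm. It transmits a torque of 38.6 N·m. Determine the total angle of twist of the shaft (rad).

0.0431 rad

J = πd⁴/32 = π(0.0173)⁴/32 = 8.794×10^-9 m⁴.
θ = T·L/(G·J) = 38.60 × 0.164 / (16.7×10⁹ × 8.794×10^-9) = 0.04311 rad.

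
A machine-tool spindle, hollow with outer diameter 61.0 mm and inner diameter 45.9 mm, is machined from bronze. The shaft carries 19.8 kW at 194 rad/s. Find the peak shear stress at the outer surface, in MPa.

ω = 194 rad/s, so T = P/ω = 19.8×10³ / 194.0 = 102.1 N·m.
J = π(d_o⁴ − d_i⁴)/32 = π(0.0610⁴ − 0.0459⁴)/32 = 9.235×10^-7 m⁴.
τ_max = T·r/J = 102.1 × 0.0305 / 9.235×10^-7 = 3.371×10^6 Pa.

3.37 MPa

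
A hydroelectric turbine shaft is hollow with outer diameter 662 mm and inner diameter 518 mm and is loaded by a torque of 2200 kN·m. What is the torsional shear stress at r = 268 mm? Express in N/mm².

50.0 N/mm²

J = π(d_o⁴ − d_i⁴)/32 = π(0.662⁴ − 0.518⁴)/32 = 0.01179 m⁴.
Shear stress varies linearly with radius: τ = T·r/J = 2.200e6 × 0.268 / 0.01179 = 5.002×10^7 Pa.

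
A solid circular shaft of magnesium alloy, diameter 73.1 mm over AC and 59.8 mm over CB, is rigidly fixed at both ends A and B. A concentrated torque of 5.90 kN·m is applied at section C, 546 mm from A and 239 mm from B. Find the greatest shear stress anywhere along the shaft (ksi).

10.3 ksi

Compatibility: T_A·a/J_AC = T_B·b/J_CB with T_A + T_B = T₀.
J_AC = 2.80×10^-6 m⁴, J_CB = 1.26×10^-6 m⁴, so T_A = T₀·(J_AC/a)/((J_AC/a)+(J_CB/b)) = 2916 N·m, T_B = 2984 N·m.
τ in each portion: τ_AC = 3.80×10^7 Pa, τ_CB = 7.11×10^7 Pa; maximum is in CB.
τ_max = T_CB·r/J = 2984·0.0299/1.26×10^-6 = 7.106×10^7 Pa.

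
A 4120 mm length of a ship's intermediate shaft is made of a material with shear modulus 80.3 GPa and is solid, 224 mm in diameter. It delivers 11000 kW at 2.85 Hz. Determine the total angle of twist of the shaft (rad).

ω = 2π·2.85 = 17.91 rad/s, so T = P/ω = 11000×10³ / 17.91 = 614300 N·m.
J = πd⁴/32 = π(0.224)⁴/32 = 2.472×10^-4 m⁴.
θ = T·L/(G·J) = 614300 × 4.12 / (80.3×10⁹ × 2.472×10^-4) = 0.1275 rad.

0.128 rad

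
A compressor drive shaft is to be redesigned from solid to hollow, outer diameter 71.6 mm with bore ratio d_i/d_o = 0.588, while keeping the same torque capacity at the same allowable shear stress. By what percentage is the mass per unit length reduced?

28.8 %

Equal τ_max and T ⇒ the solid shaft needs d_s³ = d_o³(1−k⁴), so d_s = 71.6·(1−0.588⁴)^(1/3) = 68.63 mm.
Area ratio A_h/A_s = d_o²(1−k²)/d_s² = (1−k²)/(1−k⁴)^(2/3) = 0.7122.
Mass saving = 1 − 0.7122 = 28.8 %.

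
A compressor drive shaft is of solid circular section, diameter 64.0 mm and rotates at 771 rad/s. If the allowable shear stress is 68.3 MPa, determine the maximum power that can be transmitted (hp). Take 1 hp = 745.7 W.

J = πd⁴/32 = π(0.0640)⁴/32 = 1.647×10^-6 m⁴.
T_max = τ_allow·J/r = 6.83×10^7 × 1.647×10^-6 / 0.0320 = 3516 N·m.
ω = 771 rad/s, so P_max = T_max·ω = 2.710×10^6 W.

3630 hp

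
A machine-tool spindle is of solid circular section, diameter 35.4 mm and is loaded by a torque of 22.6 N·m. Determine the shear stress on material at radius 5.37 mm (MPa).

0.787 MPa

J = πd⁴/32 = π(0.0354)⁴/32 = 1.542×10^-7 m⁴.
Shear stress varies linearly with radius: τ = T·r/J = 22.60 × 0.00537 / 1.542×10^-7 = 7.872×10^5 Pa.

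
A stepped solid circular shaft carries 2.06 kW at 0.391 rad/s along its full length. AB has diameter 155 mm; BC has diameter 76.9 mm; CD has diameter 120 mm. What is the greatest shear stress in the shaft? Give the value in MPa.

ω = 0.391 rad/s, so T = P/ω = 2.06×10³ / 0.3910 = 5269 N·m.
Under the same torque, τ_max = 16T/(πd³) is largest where d is smallest — segment BC (d = 76.9 mm).
τ_max = 16·5269/(π·(0.0769)³) = 5.900×10^7 Pa.

59.0 MPa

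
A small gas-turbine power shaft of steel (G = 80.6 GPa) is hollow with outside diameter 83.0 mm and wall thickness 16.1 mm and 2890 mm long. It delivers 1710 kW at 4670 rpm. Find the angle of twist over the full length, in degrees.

ω = 2π·4670/60 = 489.0 rad/s, so T = P/ω = 1710×10³ / 489.0 = 3497 N·m.
J = π(d_o⁴ − d_i⁴)/32 = π(0.0830⁴ − 0.0508⁴)/32 = 4.005×10^-6 m⁴.
θ = T·L/(G·J) = 3497 × 2.89 / (80.6×10⁹ × 4.005×10^-6) = 0.03130 rad.

1.79°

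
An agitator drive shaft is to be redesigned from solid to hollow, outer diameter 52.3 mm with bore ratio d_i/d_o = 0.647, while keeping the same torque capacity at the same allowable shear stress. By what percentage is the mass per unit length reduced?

33.9 %

Equal τ_max and T ⇒ the solid shaft needs d_s³ = d_o³(1−k⁴), so d_s = 52.3·(1−0.647⁴)^(1/3) = 49.05 mm.
Area ratio A_h/A_s = d_o²(1−k²)/d_s² = (1−k²)/(1−k⁴)^(2/3) = 0.6611.
Mass saving = 1 − 0.6611 = 33.9 %.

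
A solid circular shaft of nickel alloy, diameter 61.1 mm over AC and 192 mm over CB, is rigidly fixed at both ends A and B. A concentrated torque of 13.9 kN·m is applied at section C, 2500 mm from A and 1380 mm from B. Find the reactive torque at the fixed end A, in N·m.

Compatibility: T_A·a/J_AC = T_B·b/J_CB with T_A + T_B = T₀.
J_AC = 1.37×10^-6 m⁴, J_CB = 1.33×10^-4 m⁴, so T_A = T₀·(J_AC/a)/((J_AC/a)+(J_CB/b)) = 78.25 N·m, T_B = 13820 N·m.

78.2 N·m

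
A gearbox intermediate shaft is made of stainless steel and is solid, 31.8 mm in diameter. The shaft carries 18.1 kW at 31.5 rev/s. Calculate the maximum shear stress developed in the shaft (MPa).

14.5 MPa

ω = 2π·31.5 = 197.9 rad/s, so T = P/ω = 18.1×10³ / 197.9 = 91.45 N·m.
J = πd⁴/32 = π(0.0318)⁴/32 = 1.004×10^-7 m⁴.
τ_max = T·r/J = 91.45 × 0.0159 / 1.004×10^-7 = 1.448×10^7 Pa.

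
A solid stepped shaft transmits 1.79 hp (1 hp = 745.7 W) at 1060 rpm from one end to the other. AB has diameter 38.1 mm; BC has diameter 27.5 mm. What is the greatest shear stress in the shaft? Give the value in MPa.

2.94 MPa

ω = 2π·1060/60 = 111.0 rad/s, so T = P/ω = 1.79×745.7 / 111.0 = 12.02 N·m.
Under the same torque, τ_max = 16T/(πd³) is largest where d is smallest — segment BC (d = 27.5 mm).
τ_max = 16·12.02/(π·(0.0275)³) = 2.945×10^6 Pa.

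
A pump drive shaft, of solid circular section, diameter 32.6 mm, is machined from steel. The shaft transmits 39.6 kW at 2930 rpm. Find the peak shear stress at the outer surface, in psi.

ω = 2π·2930/60 = 306.8 rad/s, so T = P/ω = 39.6×10³ / 306.8 = 129.1 N·m.
J = πd⁴/32 = π(0.0326)⁴/32 = 1.109×10^-7 m⁴.
τ_max = T·r/J = 129.1 × 0.0163 / 1.109×10^-7 = 1.897×10^7 Pa.

2750 psi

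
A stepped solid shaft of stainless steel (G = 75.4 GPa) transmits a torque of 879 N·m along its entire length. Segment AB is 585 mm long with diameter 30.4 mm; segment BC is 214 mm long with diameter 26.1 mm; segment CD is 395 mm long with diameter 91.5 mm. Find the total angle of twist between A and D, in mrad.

137 mrad

J_AB = π(0.0304)⁴/32 = 8.38×10^-8 m⁴; J_BC = π(0.0261)⁴/32 = 4.56×10^-8 m⁴; J_CD = π(0.0915)⁴/32 = 6.88×10^-6 m⁴.
θ = (T/G)·Σ L_i/J_i = (879.0/75.4×10⁹)·(0.585/8.38×10^-8 + 0.214/4.56×10^-8 + 0.395/6.88×10^-6) = 0.1368 rad.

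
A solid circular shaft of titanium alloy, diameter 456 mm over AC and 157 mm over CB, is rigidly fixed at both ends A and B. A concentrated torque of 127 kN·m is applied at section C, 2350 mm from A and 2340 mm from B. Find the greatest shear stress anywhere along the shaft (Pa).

6.73e6 Pa

Compatibility: T_A·a/J_AC = T_B·b/J_CB with T_A + T_B = T₀.
J_AC = 4.24×10^-3 m⁴, J_CB = 5.96×10^-5 m⁴, so T_A = T₀·(J_AC/a)/((J_AC/a)+(J_CB/b)) = 125200 N·m, T_B = 1767 N·m.
τ in each portion: τ_AC = 6.73×10^6 Pa, τ_CB = 2.33×10^6 Pa; maximum is in AC.
τ_max = T_AC·r/J = 125200·0.228/4.24×10^-3 = 6.727×10^6 Pa.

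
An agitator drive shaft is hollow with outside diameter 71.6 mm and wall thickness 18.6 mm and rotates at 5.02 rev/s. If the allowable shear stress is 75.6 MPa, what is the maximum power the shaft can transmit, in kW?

J = π(d_o⁴ − d_i⁴)/32 = π(0.0716⁴ − 0.0344⁴)/32 = 2.443×10^-6 m⁴.
T_max = τ_allow·J/r = 7.56×10^7 × 2.443×10^-6 / 0.0358 = 5158 N·m.
ω = 2π·5.02 = 31.54 rad/s, so P_max = T_max·ω = 1.627×10^5 W.

163 kW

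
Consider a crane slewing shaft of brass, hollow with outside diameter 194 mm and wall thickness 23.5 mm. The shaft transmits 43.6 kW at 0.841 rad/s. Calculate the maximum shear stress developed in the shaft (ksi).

ω = 0.841 rad/s, so T = P/ω = 43.6×10³ / 0.8410 = 51840 N·m.
J = π(d_o⁴ − d_i⁴)/32 = π(0.194⁴ − 0.147⁴)/32 = 9.322×10^-5 m⁴.
τ_max = T·r/J = 51840 × 0.0970 / 9.322×10^-5 = 5.395×10^7 Pa.

7.82 ksi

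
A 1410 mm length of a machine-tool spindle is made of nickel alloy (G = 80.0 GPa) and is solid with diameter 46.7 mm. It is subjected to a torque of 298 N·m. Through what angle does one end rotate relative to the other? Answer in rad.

0.0112 rad

J = πd⁴/32 = π(0.0467)⁴/32 = 4.669×10^-7 m⁴.
θ = T·L/(G·J) = 298.0 × 1.41 / (80.0×10⁹ × 4.669×10^-7) = 0.01125 rad.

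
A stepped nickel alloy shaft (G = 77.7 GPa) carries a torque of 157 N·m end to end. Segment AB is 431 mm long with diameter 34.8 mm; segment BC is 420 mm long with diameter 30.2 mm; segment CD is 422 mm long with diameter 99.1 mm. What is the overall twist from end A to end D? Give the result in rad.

0.0165 rad

J_AB = π(0.0348)⁴/32 = 1.44×10^-7 m⁴; J_BC = π(0.0302)⁴/32 = 8.17×10^-8 m⁴; J_CD = π(0.0991)⁴/32 = 9.47×10^-6 m⁴.
θ = (T/G)·Σ L_i/J_i = (157.0/77.7×10⁹)·(0.431/1.44×10^-7 + 0.420/8.17×10^-8 + 0.422/9.47×10^-6) = 0.01653 rad.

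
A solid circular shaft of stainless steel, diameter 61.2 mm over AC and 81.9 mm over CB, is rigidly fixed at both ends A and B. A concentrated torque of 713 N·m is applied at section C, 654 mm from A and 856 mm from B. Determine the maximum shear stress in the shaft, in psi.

681 psi

Compatibility: T_A·a/J_AC = T_B·b/J_CB with T_A + T_B = T₀.
J_AC = 1.38×10^-6 m⁴, J_CB = 4.42×10^-6 m⁴, so T_A = T₀·(J_AC/a)/((J_AC/a)+(J_CB/b)) = 206.6 N·m, T_B = 506.4 N·m.
τ in each portion: τ_AC = 4.59×10^6 Pa, τ_CB = 4.69×10^6 Pa; maximum is in CB.
τ_max = T_CB·r/J = 506.4·0.0410/4.42×10^-6 = 4.694×10^6 Pa.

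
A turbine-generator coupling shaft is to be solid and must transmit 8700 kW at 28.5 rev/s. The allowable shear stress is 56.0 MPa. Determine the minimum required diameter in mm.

164 mm

ω = 2π·28.5 = 179.1 rad/s, so T = P/ω = 8700×10³ / 179.1 = 48580 N·m.
For a solid shaft τ_max = 16T/(πd³), so d = (16T/(π τ_allow))^(1/3) = (16·48580/(π·5.60×10^7))^(1/3) = 0.1641 m.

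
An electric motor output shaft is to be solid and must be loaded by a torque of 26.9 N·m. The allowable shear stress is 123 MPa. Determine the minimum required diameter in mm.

For a solid shaft τ_max = 16T/(πd³), so d = (16T/(π τ_allow))^(1/3) = (16·26.90/(π·1.23×10^8))^(1/3) = 0.01037 m.

10.4 mm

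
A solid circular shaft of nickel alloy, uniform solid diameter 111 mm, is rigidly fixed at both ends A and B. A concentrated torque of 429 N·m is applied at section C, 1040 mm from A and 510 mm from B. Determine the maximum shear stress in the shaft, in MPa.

1.07 MPa

With uniform GJ and both ends fixed, compatibility θ_AC = θ_CB gives T_A·a = T_B·b, together with T_A + T_B = T₀.
T_A = T₀·b/(a+b) = 429.0·510/1550 = 141.2 N·m; T_B = 287.8 N·m.
τ in each portion: τ_AC = 5.26×10^5 Pa, τ_CB = 1.07×10^6 Pa; maximum is in CB.
τ_max = T_CB·r/J = 287.8·0.0555/1.49×10^-5 = 1.072×10^6 Pa.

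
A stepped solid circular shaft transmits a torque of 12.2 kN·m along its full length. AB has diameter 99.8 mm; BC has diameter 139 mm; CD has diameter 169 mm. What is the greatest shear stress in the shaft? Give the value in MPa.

Under the same torque, τ_max = 16T/(πd³) is largest where d is smallest — segment AB (d = 99.8 mm).
τ_max = 16·12200/(π·(0.0998)³) = 6.251×10^7 Pa.

62.5 MPa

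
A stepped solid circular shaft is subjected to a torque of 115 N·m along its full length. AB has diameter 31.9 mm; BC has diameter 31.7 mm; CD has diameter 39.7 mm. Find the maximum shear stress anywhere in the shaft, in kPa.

Under the same torque, τ_max = 16T/(πd³) is largest where d is smallest — segment BC (d = 31.7 mm).
τ_max = 16·115.0/(π·(0.0317)³) = 1.839×10^7 Pa.

18400 kPa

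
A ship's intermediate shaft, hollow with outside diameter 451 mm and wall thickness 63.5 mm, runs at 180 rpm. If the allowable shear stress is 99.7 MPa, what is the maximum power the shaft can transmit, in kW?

J = π(d_o⁴ − d_i⁴)/32 = π(0.451⁴ − 0.324⁴)/32 = 2.980×10^-3 m⁴.
T_max = τ_allow·J/r = 9.97×10^7 × 2.980×10^-3 / 0.226 = 1.317e6 N·m.
ω = 2π·180/60 = 18.85 rad/s, so P_max = T_max·ω = 2.483×10^7 W.

24800 kW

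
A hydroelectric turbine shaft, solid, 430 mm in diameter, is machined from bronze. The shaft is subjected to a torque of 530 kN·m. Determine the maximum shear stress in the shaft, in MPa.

34.0 MPa

J = πd⁴/32 = π(0.430)⁴/32 = 3.356×10^-3 m⁴.
τ_max = T·r/J = 530000 × 0.215 / 3.356×10^-3 = 3.395×10^7 Pa.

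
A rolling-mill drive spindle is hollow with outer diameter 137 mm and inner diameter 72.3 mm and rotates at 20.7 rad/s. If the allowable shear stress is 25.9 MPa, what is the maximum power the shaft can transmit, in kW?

250 kW

J = π(d_o⁴ − d_i⁴)/32 = π(0.137⁴ − 0.0723⁴)/32 = 3.190×10^-5 m⁴.
T_max = τ_allow·J/r = 2.59×10^7 × 3.190×10^-5 / 0.0685 = 12060 N·m.
ω = 20.7 rad/s, so P_max = T_max·ω = 2.497×10^5 W.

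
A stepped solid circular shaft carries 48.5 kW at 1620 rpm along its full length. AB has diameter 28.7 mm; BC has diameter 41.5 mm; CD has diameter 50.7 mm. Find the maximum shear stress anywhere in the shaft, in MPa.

61.6 MPa

ω = 2π·1620/60 = 169.6 rad/s, so T = P/ω = 48.5×10³ / 169.6 = 285.9 N·m.
Under the same torque, τ_max = 16T/(πd³) is largest where d is smallest — segment AB (d = 28.7 mm).
τ_max = 16·285.9/(π·(0.0287)³) = 6.159×10^7 Pa.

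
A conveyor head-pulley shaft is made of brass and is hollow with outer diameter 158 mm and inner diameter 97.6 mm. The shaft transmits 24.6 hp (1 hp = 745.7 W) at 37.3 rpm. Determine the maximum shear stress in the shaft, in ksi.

ω = 2π·37.3/60 = 3.906 rad/s, so T = P/ω = 24.6×745.7 / 3.906 = 4696 N·m.
J = π(d_o⁴ − d_i⁴)/32 = π(0.158⁴ − 0.0976⁴)/32 = 5.227×10^-5 m⁴.
τ_max = T·r/J = 4696 × 0.0790 / 5.227×10^-5 = 7.097×10^6 Pa.

1.03 ksi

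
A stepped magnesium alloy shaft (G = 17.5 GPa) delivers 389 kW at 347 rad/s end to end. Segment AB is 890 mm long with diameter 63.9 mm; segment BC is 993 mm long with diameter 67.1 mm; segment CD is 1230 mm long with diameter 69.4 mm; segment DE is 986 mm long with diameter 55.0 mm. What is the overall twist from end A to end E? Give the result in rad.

ω = 347 rad/s, so T = P/ω = 389×10³ / 347.0 = 1121 N·m.
J_AB = π(0.0639)⁴/32 = 1.64×10^-6 m⁴; J_BC = π(0.0671)⁴/32 = 1.99×10^-6 m⁴; J_CD = π(0.0694)⁴/32 = 2.28×10^-6 m⁴; J_DE = π(0.0550)⁴/32 = 8.98×10^-7 m⁴.
θ = (T/G)·Σ L_i/J_i = (1121/17.5×10⁹)·(0.890/1.64×10^-6 + 0.993/1.99×10^-6 + 1.23/2.28×10^-6 + 0.986/8.98×10^-7) = 0.1717 rad.

0.172 rad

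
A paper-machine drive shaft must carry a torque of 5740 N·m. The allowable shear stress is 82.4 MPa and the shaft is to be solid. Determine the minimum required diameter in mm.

For a solid shaft τ_max = 16T/(πd³), so d = (16T/(π τ_allow))^(1/3) = (16·5740/(π·8.24×10^7))^(1/3) = 0.07079 m.

70.8 mm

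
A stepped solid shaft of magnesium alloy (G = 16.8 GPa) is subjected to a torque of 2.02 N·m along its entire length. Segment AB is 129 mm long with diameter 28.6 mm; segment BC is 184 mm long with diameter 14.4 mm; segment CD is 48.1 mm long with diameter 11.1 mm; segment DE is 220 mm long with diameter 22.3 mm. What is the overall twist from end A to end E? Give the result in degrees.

0.599°

J_AB = π(0.0286)⁴/32 = 6.57×10^-8 m⁴; J_BC = π(0.0144)⁴/32 = 4.22×10^-9 m⁴; J_CD = π(0.0111)⁴/32 = 1.49×10^-9 m⁴; J_DE = π(0.0223)⁴/32 = 2.43×10^-8 m⁴.
θ = (T/G)·Σ L_i/J_i = (2.020/16.8×10⁹)·(0.129/6.57×10^-8 + 0.184/4.22×10^-9 + 0.0481/1.49×10^-9 + 0.220/2.43×10^-8) = 0.01045 rad.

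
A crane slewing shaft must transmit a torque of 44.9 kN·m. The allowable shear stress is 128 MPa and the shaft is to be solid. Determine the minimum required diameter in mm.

121 mm

For a solid shaft τ_max = 16T/(πd³), so d = (16T/(π τ_allow))^(1/3) = (16·44900/(π·1.28×10^8))^(1/3) = 0.1213 m.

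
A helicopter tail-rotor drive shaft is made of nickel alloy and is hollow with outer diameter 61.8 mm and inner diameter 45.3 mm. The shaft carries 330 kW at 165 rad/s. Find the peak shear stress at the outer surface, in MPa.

ω = 165 rad/s, so T = P/ω = 330×10³ / 165.0 = 2000 N·m.
J = π(d_o⁴ − d_i⁴)/32 = π(0.0618⁴ − 0.0453⁴)/32 = 1.019×10^-6 m⁴.
τ_max = T·r/J = 2000 × 0.0309 / 1.019×10^-6 = 6.067×10^7 Pa.

60.7 MPa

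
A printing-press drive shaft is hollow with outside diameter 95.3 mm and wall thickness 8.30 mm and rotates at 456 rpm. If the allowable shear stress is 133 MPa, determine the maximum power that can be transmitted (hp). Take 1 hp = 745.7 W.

J = π(d_o⁴ − d_i⁴)/32 = π(0.0953⁴ − 0.0787⁴)/32 = 4.332×10^-6 m⁴.
T_max = τ_allow·J/r = 1.33×10^8 × 4.332×10^-6 / 0.0476 = 12090 N·m.
ω = 2π·456/60 = 47.75 rad/s, so P_max = T_max·ω = 5.774×10^5 W.

774 hp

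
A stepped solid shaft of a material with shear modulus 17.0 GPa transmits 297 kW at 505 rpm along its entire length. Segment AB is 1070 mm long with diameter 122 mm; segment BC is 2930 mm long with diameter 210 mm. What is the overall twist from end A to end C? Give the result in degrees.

1.22°

ω = 2π·505/60 = 52.88 rad/s, so T = P/ω = 297×10³ / 52.88 = 5616 N·m.
J_AB = π(0.122)⁴/32 = 2.17×10^-5 m⁴; J_BC = π(0.210)⁴/32 = 1.91×10^-4 m⁴.
θ = (T/G)·Σ L_i/J_i = (5616/17.0×10⁹)·(1.07/2.17×10^-5 + 2.93/1.91×10^-4) = 0.02132 rad.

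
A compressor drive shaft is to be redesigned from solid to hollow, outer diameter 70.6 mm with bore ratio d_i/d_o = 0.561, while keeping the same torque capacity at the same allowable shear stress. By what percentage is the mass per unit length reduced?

26.5 %

Equal τ_max and T ⇒ the solid shaft needs d_s³ = d_o³(1−k⁴), so d_s = 70.6·(1−0.561⁴)^(1/3) = 68.19 mm.
Area ratio A_h/A_s = d_o²(1−k²)/d_s² = (1−k²)/(1−k⁴)^(2/3) = 0.7346.
Mass saving = 1 − 0.7346 = 26.5 %.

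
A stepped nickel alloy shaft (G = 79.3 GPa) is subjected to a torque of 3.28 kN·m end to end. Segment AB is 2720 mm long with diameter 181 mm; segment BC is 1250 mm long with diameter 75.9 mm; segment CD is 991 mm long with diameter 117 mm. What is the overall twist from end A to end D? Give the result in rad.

J_AB = π(0.181)⁴/32 = 1.05×10^-4 m⁴; J_BC = π(0.0759)⁴/32 = 3.26×10^-6 m⁴; J_CD = π(0.117)⁴/32 = 1.84×10^-5 m⁴.
θ = (T/G)·Σ L_i/J_i = (3280/79.3×10⁹)·(2.72/1.05×10^-4 + 1.25/3.26×10^-6 + 0.991/1.84×10^-5) = 0.01916 rad.

0.0192 rad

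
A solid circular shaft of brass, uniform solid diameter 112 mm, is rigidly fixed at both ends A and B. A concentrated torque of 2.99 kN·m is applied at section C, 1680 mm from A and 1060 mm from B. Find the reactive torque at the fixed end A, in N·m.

1160 N·m

With uniform GJ and both ends fixed, compatibility θ_AC = θ_CB gives T_A·a = T_B·b, together with T_A + T_B = T₀.
T_A = T₀·b/(a+b) = 2990·1060/2740 = 1157 N·m; T_B = 1833 N·m.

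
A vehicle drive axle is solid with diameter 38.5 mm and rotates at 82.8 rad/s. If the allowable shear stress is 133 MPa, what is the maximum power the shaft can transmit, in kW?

J = πd⁴/32 = π(0.0385)⁴/32 = 2.157×10^-7 m⁴.
T_max = τ_allow·J/r = 1.33×10^8 × 2.157×10^-7 / 0.0192 = 1490 N·m.
ω = 82.8 rad/s, so P_max = T_max·ω = 1.234×10^5 W.

123 kW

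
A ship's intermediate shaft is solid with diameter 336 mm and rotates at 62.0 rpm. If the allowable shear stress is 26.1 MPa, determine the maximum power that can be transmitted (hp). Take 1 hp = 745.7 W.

J = πd⁴/32 = π(0.336)⁴/32 = 1.251×10^-3 m⁴.
T_max = τ_allow·J/r = 2.61×10^7 × 1.251×10^-3 / 0.168 = 194400 N·m.
ω = 2π·62.0/60 = 6.493 rad/s, so P_max = T_max·ω = 1.262×10^6 W.

1690 hp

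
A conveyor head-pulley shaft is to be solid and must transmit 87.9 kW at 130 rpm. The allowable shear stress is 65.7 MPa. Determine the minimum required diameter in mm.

79.4 mm

ω = 2π·130/60 = 13.61 rad/s, so T = P/ω = 87.9×10³ / 13.61 = 6457 N·m.
For a solid shaft τ_max = 16T/(πd³), so d = (16T/(π τ_allow))^(1/3) = (16·6457/(π·6.57×10^7))^(1/3) = 0.07940 m.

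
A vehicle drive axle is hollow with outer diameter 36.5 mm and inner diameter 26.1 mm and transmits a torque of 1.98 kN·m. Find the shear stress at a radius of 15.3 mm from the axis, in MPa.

235 MPa

J = π(d_o⁴ − d_i⁴)/32 = π(0.0365⁴ − 0.0261⁴)/32 = 1.287×10^-7 m⁴.
Shear stress varies linearly with radius: τ = T·r/J = 1980 × 0.0153 / 1.287×10^-7 = 2.354×10^8 Pa.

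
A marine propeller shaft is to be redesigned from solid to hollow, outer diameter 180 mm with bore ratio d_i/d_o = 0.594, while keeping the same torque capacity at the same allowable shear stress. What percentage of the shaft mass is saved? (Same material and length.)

29.3 %

Equal τ_max and T ⇒ the solid shaft needs d_s³ = d_o³(1−k⁴), so d_s = 180·(1−0.594⁴)^(1/3) = 172.2 mm.
Area ratio A_h/A_s = d_o²(1−k²)/d_s² = (1−k²)/(1−k⁴)^(2/3) = 0.7071.
Mass saving = 1 − 0.7071 = 29.3 %.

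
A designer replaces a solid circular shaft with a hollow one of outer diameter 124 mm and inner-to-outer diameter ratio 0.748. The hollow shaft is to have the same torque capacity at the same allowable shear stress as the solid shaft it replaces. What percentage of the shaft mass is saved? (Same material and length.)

43.4 %

Equal τ_max and T ⇒ the solid shaft needs d_s³ = d_o³(1−k⁴), so d_s = 124·(1−0.748⁴)^(1/3) = 109.4 mm.
Area ratio A_h/A_s = d_o²(1−k²)/d_s² = (1−k²)/(1−k⁴)^(2/3) = 0.5658.
Mass saving = 1 − 0.5658 = 43.4 %.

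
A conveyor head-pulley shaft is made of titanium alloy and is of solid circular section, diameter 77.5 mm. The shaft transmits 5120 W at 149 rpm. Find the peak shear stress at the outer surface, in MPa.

ω = 2π·149/60 = 15.60 rad/s, so T = P/ω = 5120 / 15.60 = 328.1 N·m.
J = πd⁴/32 = π(0.0775)⁴/32 = 3.542×10^-6 m⁴.
τ_max = T·r/J = 328.1 × 0.0387 / 3.542×10^-6 = 3.590×10^6 Pa.

3.59 MPa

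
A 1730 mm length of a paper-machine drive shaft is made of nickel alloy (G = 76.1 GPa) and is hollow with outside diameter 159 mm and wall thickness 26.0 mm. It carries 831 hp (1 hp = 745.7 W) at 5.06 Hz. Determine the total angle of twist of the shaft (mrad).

ω = 2π·5.06 = 31.79 rad/s, so T = P/ω = 831×745.7 / 31.79 = 19490 N·m.
J = π(d_o⁴ − d_i⁴)/32 = π(0.159⁴ − 0.107⁴)/32 = 4.988×10^-5 m⁴.
θ = T·L/(G·J) = 19490 × 1.73 / (76.1×10⁹ × 4.988×10^-5) = 8.884×10^-3 rad.

8.88 mrad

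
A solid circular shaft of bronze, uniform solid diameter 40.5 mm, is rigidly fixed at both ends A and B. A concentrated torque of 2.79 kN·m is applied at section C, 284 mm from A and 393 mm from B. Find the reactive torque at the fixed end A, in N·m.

With uniform GJ and both ends fixed, compatibility θ_AC = θ_CB gives T_A·a = T_B·b, together with T_A + T_B = T₀.
T_A = T₀·b/(a+b) = 2790·393/677.0 = 1620 N·m; T_B = 1170 N·m.

1620 N·m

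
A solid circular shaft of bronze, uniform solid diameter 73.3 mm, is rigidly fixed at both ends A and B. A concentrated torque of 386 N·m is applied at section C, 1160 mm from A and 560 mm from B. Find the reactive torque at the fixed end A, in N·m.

126 N·m

With uniform GJ and both ends fixed, compatibility θ_AC = θ_CB gives T_A·a = T_B·b, together with T_A + T_B = T₀.
T_A = T₀·b/(a+b) = 386.0·560/1720 = 125.7 N·m; T_B = 260.3 N·m.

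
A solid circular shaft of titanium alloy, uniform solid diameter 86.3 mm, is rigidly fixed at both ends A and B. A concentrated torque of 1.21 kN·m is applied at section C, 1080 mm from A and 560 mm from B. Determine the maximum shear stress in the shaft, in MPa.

6.31 MPa

With uniform GJ and both ends fixed, compatibility θ_AC = θ_CB gives T_A·a = T_B·b, together with T_A + T_B = T₀.
T_A = T₀·b/(a+b) = 1210·560/1640 = 413.2 N·m; T_B = 796.8 N·m.
τ in each portion: τ_AC = 3.27×10^6 Pa, τ_CB = 6.31×10^6 Pa; maximum is in CB.
τ_max = T_CB·r/J = 796.8·0.0432/5.45×10^-6 = 6.314×10^6 Pa.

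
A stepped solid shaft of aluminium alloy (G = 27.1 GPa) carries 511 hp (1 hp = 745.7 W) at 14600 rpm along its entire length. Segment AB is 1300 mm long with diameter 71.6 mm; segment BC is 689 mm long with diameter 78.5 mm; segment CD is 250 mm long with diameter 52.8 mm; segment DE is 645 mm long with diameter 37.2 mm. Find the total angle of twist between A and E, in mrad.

40.9 mrad

ω = 2π·14600/60 = 1529 rad/s, so T = P/ω = 511×745.7 / 1529 = 249.2 N·m.
J_AB = π(0.0716)⁴/32 = 2.58×10^-6 m⁴; J_BC = π(0.0785)⁴/32 = 3.73×10^-6 m⁴; J_CD = π(0.0528)⁴/32 = 7.63×10^-7 m⁴; J_DE = π(0.0372)⁴/32 = 1.88×10^-7 m⁴.
θ = (T/G)·Σ L_i/J_i = (249.2/27.1×10⁹)·(1.30/2.58×10^-6 + 0.689/3.73×10^-6 + 0.250/7.63×10^-7 + 0.645/1.88×10^-7) = 0.04090 rad.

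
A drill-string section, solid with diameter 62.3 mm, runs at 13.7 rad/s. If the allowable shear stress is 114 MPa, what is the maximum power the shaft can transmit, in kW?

J = πd⁴/32 = π(0.0623)⁴/32 = 1.479×10^-6 m⁴.
T_max = τ_allow·J/r = 1.14×10^8 × 1.479×10^-6 / 0.0311 = 5413 N·m.
ω = 13.7 rad/s, so P_max = T_max·ω = 7.415×10^4 W.

74.2 kW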